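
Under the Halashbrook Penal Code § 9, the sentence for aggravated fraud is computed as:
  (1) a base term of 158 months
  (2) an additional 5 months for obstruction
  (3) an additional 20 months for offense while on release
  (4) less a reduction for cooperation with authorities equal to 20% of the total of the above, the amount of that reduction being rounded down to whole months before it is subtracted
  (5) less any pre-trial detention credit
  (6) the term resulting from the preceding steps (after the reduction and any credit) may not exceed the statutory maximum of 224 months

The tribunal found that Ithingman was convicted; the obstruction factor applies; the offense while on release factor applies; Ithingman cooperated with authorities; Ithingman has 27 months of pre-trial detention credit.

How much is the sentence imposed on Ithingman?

120 months

Obstruction enhancement: +5 months
Offense while on release enhancement: +20 months
Adjusted term: 158 months + 5 months + 20 months = 183 months
Cooperation with authorities reduction: 20% of 183 months = 36 months (rounded down)
After reduction: 183 − 36 = 147 months
Less pre-trial detention credit: 147 months − 27 months = 120 months
Cap at 224 months: 120 months is within the cap, no reduction.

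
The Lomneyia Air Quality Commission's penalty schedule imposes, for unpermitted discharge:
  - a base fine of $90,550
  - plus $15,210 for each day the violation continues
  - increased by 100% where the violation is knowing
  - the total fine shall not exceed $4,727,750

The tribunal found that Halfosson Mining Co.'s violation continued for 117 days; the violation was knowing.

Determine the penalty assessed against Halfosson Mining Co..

Per-day component: 117 × $15,210 = $1,779,570
Base plus per-day: $90,550 + $1,779,570 = $1,870,120
Enhancement: 100% of $1,870,120 = $1,870,120
Enhanced fine: $1,870,120 + $1,870,120 = $3,740,240
Cap at $4,727,750: $3,740,240 is within the cap, no reduction.

$3,740,240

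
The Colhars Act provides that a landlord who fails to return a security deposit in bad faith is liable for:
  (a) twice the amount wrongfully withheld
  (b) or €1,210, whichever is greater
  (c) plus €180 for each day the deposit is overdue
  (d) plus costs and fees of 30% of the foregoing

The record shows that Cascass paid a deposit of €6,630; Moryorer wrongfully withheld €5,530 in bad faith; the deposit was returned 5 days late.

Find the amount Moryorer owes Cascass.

Doubled: 2 × €5,530 = €11,060
Minimum €1,210: €11,060 meets the minimum, no increase.
Late-return penalty: 5 × €180 = €900
Damages plus late penalty: €11,060 + €900 = €11,960
Costs and fees: 30% of €11,960 = €3,588
Total recovery: €11,960 + €3,588 = €15,548

€15,548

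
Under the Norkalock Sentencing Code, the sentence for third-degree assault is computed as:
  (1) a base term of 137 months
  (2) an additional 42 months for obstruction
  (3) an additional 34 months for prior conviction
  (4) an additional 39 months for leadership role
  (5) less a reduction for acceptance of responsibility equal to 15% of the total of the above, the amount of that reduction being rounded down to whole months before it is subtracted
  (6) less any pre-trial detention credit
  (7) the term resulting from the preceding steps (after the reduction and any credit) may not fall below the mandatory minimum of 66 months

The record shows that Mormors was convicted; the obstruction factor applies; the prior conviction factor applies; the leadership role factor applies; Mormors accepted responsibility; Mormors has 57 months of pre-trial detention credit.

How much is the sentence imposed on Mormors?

Sentence: 158 months

Obstruction enhancement: +42 months
Prior conviction enhancement: +34 months
Leadership role enhancement: +39 months
Adjusted term: 137 months + 42 months + 34 months + 39 months = 252 months
Acceptance of responsibility reduction: 15% of 252 months = 37 months (rounded down)
After reduction: 252 − 37 = 215 months
Less pre-trial detention credit: 215 months − 57 months = 158 months
Minimum 66 months: 158 months meets the minimum, no increase.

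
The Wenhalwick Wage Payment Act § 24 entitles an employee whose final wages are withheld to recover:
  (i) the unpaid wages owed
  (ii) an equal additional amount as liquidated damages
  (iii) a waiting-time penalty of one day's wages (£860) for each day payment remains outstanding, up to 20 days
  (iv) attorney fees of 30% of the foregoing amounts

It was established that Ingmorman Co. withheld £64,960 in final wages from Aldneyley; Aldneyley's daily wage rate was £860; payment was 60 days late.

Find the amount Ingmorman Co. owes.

£191,256

Liquidated damages (equal amount): £64,960
Penalty days: min(60, 20) = 20
Waiting-time penalty: 20 × £860 = £17,200
Subtotal: £64,960 + £64,960 + £17,200 = £147,120
Attorney fees: 30% of £147,120 = £44,136
Total award: £147,120 + £44,136 = £191,256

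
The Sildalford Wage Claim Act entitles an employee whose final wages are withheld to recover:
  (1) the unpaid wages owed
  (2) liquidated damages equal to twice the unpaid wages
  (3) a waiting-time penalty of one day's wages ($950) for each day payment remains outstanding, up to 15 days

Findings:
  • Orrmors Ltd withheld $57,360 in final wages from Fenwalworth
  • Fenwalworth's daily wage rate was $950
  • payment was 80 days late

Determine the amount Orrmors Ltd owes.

$186,330

Doubled: 2 × $57,360 = $114,720
Penalty days: min(80, 15) = 15
Waiting-time penalty: 15 × $950 = $14,250
Total award: $57,360 + $114,720 + $14,250 = $186,330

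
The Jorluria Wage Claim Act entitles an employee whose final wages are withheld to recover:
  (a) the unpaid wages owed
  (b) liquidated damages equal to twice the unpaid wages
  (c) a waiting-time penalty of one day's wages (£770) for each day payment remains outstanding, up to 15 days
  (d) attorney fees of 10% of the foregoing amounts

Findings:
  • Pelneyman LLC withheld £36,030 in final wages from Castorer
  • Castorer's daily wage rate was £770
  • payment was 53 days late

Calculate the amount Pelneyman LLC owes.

£131,604

Doubled: 2 × £36,030 = £72,060
Penalty days: min(53, 15) = 15
Waiting-time penalty: 15 × £770 = £11,550
Subtotal: £36,030 + £72,060 + £11,550 = £119,640
Attorney fees: 10% of £119,640 = £11,964
Total award: £119,640 + £11,964 = £131,604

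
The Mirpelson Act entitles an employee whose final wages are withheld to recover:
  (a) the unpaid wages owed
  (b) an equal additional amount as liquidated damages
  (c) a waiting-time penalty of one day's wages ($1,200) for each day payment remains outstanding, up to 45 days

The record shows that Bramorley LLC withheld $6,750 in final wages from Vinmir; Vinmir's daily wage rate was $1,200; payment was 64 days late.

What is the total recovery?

Liquidated damages (equal amount): $6,750
Penalty days: min(64, 45) = 45
Waiting-time penalty: 45 × $1,200 = $54,000
Total award: $6,750 + $6,750 + $54,000 = $67,500

$67,500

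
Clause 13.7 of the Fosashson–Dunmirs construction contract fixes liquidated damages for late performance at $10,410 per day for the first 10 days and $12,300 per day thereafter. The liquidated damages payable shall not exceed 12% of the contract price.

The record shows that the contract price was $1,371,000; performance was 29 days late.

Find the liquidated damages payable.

$164,520

First 10 days: 10 × $10,410 = $104,100
Remaining days: (29 − 10) × $12,300 = $233,700
Accrued per-day damages: $104,100 + $233,700 = $337,800
Cap: 12% of $1,371,000 = $164,520
Cap at $164,520: $337,800 exceeds the cap → $164,520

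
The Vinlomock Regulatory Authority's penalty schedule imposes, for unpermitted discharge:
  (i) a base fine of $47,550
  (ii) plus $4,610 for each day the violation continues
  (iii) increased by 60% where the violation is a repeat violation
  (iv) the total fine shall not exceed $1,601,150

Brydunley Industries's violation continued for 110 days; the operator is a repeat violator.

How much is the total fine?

Civil penalty: $887,440

Per-day component: 110 × $4,610 = $507,100
Base plus per-day: $47,550 + $507,100 = $554,650
Enhancement: 60% of $554,650 = $332,790
Enhanced fine: $554,650 + $332,790 = $887,440
Cap at $1,601,150: $887,440 is within the cap, no reduction.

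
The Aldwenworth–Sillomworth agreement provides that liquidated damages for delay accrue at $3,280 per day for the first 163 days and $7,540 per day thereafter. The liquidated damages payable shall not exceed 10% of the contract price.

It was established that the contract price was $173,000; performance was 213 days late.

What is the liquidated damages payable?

First 163 days: 163 × $3,280 = $534,640
Remaining days: (213 − 163) × $7,540 = $377,000
Accrued per-day damages: $534,640 + $377,000 = $911,640
Cap: 10% of $173,000 = $17,300
Cap at $17,300: $911,640 exceeds the cap → $17,300

Liquidated damages: $17,300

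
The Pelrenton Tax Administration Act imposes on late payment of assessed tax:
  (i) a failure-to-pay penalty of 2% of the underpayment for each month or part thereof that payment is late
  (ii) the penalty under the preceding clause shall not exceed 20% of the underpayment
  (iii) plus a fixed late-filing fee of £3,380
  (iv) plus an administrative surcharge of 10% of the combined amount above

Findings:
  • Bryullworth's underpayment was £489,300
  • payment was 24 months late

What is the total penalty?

Accrued rate: 2% × 24 = 48%, capped at 20% → 20%
Failure-to-pay penalty: 20% of £489,300 = £97,860
Penalty before surcharge: £97,860 + £3,380 = £101,240
Administrative surcharge: 10% of £101,240 = £10,124
Total penalty: £101,240 + £10,124 = £111,364

£111,364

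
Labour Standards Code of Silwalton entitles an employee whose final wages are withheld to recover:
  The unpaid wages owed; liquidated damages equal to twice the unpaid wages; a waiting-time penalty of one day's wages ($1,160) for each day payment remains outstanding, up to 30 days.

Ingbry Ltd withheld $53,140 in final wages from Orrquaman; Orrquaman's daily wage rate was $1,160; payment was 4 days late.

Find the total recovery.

$164,060

Doubled: 2 × $53,140 = $106,280
Penalty days: min(4, 30) = 4
Waiting-time penalty: 4 × $1,160 = $4,640
Total award: $53,140 + $106,280 + $4,640 = $164,060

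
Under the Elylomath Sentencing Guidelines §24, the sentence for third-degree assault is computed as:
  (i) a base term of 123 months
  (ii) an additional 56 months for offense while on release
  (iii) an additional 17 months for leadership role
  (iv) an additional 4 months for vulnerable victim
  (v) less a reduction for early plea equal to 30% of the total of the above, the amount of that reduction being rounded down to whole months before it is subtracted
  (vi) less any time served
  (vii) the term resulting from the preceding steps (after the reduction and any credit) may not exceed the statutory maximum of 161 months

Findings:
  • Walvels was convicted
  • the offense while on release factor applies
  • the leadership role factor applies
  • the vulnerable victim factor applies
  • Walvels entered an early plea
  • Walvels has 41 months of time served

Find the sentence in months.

99 months

Offense while on release enhancement: +56 months
Leadership role enhancement: +17 months
Vulnerable victim enhancement: +4 months
Adjusted term: 123 months + 56 months + 17 months + 4 months = 200 months
Early plea reduction: 30% of 200 months = 60 months (rounded down)
After reduction: 200 − 60 = 140 months
Less time served: 140 months − 41 months = 99 months
Cap at 161 months: 99 months is within the cap, no reduction.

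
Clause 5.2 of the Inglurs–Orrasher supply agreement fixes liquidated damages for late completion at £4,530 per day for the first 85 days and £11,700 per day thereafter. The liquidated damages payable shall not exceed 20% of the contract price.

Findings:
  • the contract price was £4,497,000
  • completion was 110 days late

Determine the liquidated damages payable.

Liquidated damages: £677,550

First 85 days: 85 × £4,530 = £385,050
Remaining days: (110 − 85) × £11,700 = £292,500
Accrued per-day damages: £385,050 + £292,500 = £677,550
Cap: 20% of £4,497,000 = £899,400
Cap at £899,400: £677,550 is within the cap, no reduction.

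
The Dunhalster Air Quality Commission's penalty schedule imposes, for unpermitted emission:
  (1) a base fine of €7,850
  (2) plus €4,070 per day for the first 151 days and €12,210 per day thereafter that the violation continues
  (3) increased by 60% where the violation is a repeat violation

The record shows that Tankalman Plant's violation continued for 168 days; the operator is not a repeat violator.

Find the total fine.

First 151 days: 151 × €4,070 = €614,570
Remaining days: (168 − 151) × €12,210 = €207,570
Per-day component: €614,570 + €207,570 = €822,140
Base plus per-day: €7,850 + €822,140 = €829,990
The operator is not a repeat violator: no 60% increase.

€829,990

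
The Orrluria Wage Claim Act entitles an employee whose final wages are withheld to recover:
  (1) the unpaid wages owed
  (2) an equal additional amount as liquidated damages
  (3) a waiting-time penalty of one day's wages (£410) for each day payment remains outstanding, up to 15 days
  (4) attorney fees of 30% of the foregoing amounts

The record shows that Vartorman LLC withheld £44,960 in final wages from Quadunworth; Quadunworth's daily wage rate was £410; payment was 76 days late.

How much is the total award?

Liquidated damages (equal amount): £44,960
Penalty days: min(76, 15) = 15
Waiting-time penalty: 15 × £410 = £6,150
Subtotal: £44,960 + £44,960 + £6,150 = £96,070
Attorney fees: 30% of £96,070 = £28,821
Total award: £96,070 + £28,821 = £124,891

£124,891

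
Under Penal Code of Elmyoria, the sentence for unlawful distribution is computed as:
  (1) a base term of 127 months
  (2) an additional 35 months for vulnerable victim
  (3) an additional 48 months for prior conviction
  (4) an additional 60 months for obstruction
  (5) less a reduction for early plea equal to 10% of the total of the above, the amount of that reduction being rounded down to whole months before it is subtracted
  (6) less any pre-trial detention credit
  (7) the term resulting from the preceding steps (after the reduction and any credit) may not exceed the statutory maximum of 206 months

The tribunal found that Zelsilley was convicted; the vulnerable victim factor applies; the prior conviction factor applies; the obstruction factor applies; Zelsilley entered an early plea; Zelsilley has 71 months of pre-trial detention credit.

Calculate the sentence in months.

Vulnerable victim enhancement: +35 months
Prior conviction enhancement: +48 months
Obstruction enhancement: +60 months
Adjusted term: 127 months + 35 months + 48 months + 60 months = 270 months
Early plea reduction: 10% of 270 months = 27 months (rounded down)
After reduction: 270 − 27 = 243 months
Less pre-trial detention credit: 243 months − 71 months = 172 months
Cap at 206 months: 172 months is within the cap, no reduction.

Sentence: 172 months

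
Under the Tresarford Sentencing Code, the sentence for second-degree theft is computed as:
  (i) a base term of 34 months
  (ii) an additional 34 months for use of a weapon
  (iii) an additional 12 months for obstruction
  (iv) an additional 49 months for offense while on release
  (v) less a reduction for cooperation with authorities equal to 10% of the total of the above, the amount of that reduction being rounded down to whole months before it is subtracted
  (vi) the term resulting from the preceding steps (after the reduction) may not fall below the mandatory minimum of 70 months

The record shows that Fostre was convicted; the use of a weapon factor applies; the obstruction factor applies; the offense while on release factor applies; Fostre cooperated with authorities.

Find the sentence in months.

117 months

Use of a weapon enhancement: +34 months
Obstruction enhancement: +12 months
Offense while on release enhancement: +49 months
Adjusted term: 34 months + 34 months + 12 months + 49 months = 129 months
Cooperation with authorities reduction: 10% of 129 months = 12 months (rounded down)
After reduction: 129 − 12 = 117 months
Minimum 70 months: 117 months meets the minimum, no increase.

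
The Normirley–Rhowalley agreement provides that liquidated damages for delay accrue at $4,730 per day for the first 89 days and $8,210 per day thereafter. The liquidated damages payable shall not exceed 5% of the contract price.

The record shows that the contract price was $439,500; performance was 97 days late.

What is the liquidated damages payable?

First 89 days: 89 × $4,730 = $420,970
Remaining days: (97 − 89) × $8,210 = $65,680
Accrued per-day damages: $420,970 + $65,680 = $486,650
Cap: 5% of $439,500 = $21,975
Cap at $21,975: $486,650 exceeds the cap → $21,975

$21,975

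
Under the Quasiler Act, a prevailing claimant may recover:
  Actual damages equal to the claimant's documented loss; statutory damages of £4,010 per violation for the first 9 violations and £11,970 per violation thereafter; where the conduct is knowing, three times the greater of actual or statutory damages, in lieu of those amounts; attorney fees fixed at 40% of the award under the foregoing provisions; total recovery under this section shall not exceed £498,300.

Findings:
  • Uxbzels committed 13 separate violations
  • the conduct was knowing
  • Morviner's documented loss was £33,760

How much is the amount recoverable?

First 9 violations: 9 × £4,010 = £36,090
Remaining violations: (13 − 9) × £11,970 = £47,880
Statutory damages: £36,090 + £47,880 = £83,970
Greater of actual damages (£33,760) or statutory damages (£83,970): £83,970
Trebled: 3 × £83,970 = £251,910
Attorney fees: 40% of £251,910 = £100,764
Total before cap: £251,910 + £100,764 = £352,674
Cap at £498,300: £352,674 is within the cap, no reduction.

£352,674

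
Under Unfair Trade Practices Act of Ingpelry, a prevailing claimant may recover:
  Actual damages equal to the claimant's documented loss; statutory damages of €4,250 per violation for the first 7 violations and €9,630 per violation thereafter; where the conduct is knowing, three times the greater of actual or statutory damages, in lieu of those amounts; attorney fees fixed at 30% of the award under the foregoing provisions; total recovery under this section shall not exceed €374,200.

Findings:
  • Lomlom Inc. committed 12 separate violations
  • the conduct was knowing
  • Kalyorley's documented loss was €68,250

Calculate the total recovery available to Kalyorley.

First 7 violations: 7 × €4,250 = €29,750
Remaining violations: (12 − 7) × €9,630 = €48,150
Statutory damages: €29,750 + €48,150 = €77,900
Greater of actual damages (€68,250) or statutory damages (€77,900): €77,900
Trebled: 3 × €77,900 = €233,700
Attorney fees: 30% of €233,700 = €70,110
Total before cap: €233,700 + €70,110 = €303,810
Cap at €374,200: €303,810 is within the cap, no reduction.

€303,810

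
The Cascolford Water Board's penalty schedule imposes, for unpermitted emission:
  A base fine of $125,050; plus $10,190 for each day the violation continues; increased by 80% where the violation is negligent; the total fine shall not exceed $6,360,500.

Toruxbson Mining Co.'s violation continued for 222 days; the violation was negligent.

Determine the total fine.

Per-day component: 222 × $10,190 = $2,262,180
Base plus per-day: $125,050 + $2,262,180 = $2,387,230
Enhancement: 80% of $2,387,230 = $1,909,784
Enhanced fine: $2,387,230 + $1,909,784 = $4,297,014
Cap at $6,360,500: $4,297,014 is within the cap, no reduction.

Civil penalty: $4,297,014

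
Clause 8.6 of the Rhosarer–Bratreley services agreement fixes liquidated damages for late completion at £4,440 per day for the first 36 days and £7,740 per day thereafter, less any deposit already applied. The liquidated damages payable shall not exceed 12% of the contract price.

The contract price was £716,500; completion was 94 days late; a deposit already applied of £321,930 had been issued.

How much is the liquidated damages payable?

£85,980

First 36 days: 36 × £4,440 = £159,840
Remaining days: (94 − 36) × £7,740 = £448,920
Accrued per-day damages: £159,840 + £448,920 = £608,760
Less deposit already applied: £608,760 − £321,930 = £286,830
Cap: 12% of £716,500 = £85,980
Cap at £85,980: £286,830 exceeds the cap → £85,980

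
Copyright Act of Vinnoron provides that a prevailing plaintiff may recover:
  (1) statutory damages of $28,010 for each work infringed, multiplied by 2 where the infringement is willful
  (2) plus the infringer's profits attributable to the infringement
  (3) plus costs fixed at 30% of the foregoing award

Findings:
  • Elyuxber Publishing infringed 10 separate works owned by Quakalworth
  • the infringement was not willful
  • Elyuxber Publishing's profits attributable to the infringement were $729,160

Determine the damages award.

Statutory damages: 10 × $28,010 = $280,100
Infringement not willful: no ×2 enhancement.
Combined award: $280,100 + $729,160 = $1,009,260
Costs: 30% of $1,009,260 = $302,778
Award plus costs: $1,009,260 + $302,778 = $1,312,038

$1,312,038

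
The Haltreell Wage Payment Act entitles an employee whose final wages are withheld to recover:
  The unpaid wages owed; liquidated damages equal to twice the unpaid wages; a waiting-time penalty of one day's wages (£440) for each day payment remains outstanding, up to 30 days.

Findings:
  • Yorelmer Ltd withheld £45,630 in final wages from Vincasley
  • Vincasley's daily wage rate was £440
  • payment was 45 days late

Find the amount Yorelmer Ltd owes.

Total award: £150,090

Doubled: 2 × £45,630 = £91,260
Penalty days: min(45, 30) = 30
Waiting-time penalty: 30 × £440 = £13,200
Total award: £45,630 + £91,260 + £13,200 = £150,090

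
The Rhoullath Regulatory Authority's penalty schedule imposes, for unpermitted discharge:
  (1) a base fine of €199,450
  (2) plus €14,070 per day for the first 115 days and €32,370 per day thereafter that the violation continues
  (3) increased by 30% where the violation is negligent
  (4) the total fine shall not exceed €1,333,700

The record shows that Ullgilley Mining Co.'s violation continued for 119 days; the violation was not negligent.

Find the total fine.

€1,333,700

First 115 days: 115 × €14,070 = €1,618,050
Remaining days: (119 − 115) × €32,370 = €129,480
Per-day component: €1,618,050 + €129,480 = €1,747,530
Base plus per-day: €199,450 + €1,747,530 = €1,946,980
The violation was not negligent: no 30% increase.
Cap at €1,333,700: €1,946,980 exceeds the cap → €1,333,700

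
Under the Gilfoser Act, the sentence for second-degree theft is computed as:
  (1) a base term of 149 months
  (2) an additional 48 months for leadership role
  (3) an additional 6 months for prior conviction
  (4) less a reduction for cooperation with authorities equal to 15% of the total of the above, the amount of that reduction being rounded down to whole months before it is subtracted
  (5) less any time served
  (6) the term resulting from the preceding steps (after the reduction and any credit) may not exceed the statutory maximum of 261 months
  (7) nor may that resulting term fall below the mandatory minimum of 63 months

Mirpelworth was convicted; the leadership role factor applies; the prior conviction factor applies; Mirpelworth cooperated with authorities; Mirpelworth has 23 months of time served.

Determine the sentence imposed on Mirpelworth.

Leadership role enhancement: +48 months
Prior conviction enhancement: +6 months
Adjusted term: 149 months + 48 months + 6 months = 203 months
Cooperation with authorities reduction: 15% of 203 months = 30 months (rounded down)
After reduction: 203 − 30 = 173 months
Less time served: 173 months − 23 months = 150 months
Cap at 261 months: 150 months is within the cap, no reduction.
Minimum 63 months: 150 months meets the minimum, no increase.

Sentence: 150 months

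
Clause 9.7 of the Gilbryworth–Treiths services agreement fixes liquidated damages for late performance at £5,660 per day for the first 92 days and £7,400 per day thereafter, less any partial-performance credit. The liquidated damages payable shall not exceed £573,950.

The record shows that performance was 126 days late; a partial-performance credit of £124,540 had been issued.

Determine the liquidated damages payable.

First 92 days: 92 × £5,660 = £520,720
Remaining days: (126 − 92) × £7,400 = £251,600
Accrued per-day damages: £520,720 + £251,600 = £772,320
Less partial-performance credit: £772,320 − £124,540 = £647,780
Cap at £573,950: £647,780 exceeds the cap → £573,950

£573,950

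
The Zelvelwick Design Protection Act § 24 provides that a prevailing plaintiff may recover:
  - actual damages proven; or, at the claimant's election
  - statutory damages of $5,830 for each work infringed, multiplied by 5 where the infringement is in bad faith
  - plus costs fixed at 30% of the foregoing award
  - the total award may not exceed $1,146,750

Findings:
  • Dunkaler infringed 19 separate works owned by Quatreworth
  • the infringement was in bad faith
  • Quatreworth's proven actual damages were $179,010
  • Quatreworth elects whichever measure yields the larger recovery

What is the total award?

$720,005

Statutory damages: 19 × $5,830 = $110,770
Multiplied by 5: 5 × $110,770 = $553,850
Greater of actual damages ($179,010) or enhanced statutory damages ($553,850): $553,850
Costs: 30% of $553,850 = $166,155
Award plus costs: $553,850 + $166,155 = $720,005
Cap at $1,146,750: $720,005 is within the cap, no reduction.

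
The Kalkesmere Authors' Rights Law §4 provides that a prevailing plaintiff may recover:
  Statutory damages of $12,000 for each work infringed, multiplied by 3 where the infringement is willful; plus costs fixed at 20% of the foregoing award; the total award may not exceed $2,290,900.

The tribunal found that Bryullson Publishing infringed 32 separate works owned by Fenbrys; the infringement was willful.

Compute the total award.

Statutory damages: 32 × $12,000 = $384,000
Trebled: 3 × $384,000 = $1,152,000
Costs: 20% of $1,152,000 = $230,400
Award plus costs: $1,152,000 + $230,400 = $1,382,400
Cap at $2,290,900: $1,382,400 is within the cap, no reduction.

$1,382,400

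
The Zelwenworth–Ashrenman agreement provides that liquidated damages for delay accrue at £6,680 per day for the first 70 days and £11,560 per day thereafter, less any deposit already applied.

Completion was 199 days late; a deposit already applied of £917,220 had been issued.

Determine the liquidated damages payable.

Liquidated damages: £1,041,620

First 70 days: 70 × £6,680 = £467,600
Remaining days: (199 − 70) × £11,560 = £1,491,240
Accrued per-day damages: £467,600 + £1,491,240 = £1,958,840
Less deposit already applied: £1,958,840 − £917,220 = £1,041,620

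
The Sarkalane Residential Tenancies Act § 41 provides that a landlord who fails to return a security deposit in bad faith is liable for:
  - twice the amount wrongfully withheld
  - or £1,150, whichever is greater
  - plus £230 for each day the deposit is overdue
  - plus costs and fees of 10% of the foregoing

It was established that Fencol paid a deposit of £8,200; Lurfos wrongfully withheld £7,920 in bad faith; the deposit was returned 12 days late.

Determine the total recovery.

Doubled: 2 × £7,920 = £15,840
Minimum £1,150: £15,840 meets the minimum, no increase.
Late-return penalty: 12 × £230 = £2,760
Damages plus late penalty: £15,840 + £2,760 = £18,600
Costs and fees: 10% of £18,600 = £1,860
Total recovery: £18,600 + £1,860 = £20,460

Recovery: £20,460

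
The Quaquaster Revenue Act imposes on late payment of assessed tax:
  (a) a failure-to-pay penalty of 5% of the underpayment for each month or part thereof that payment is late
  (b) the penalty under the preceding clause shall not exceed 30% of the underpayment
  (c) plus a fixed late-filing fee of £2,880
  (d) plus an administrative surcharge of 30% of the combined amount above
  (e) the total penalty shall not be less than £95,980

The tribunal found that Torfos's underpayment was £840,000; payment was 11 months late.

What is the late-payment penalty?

£331,344

Accrued rate: 5% × 11 = 55%, capped at 30% → 30%
Failure-to-pay penalty: 30% of £840,000 = £252,000
Penalty before surcharge: £252,000 + £2,880 = £254,880
Administrative surcharge: 30% of £254,880 = £76,464
Total penalty: £254,880 + £76,464 = £331,344
Minimum £95,980: £331,344 meets the minimum, no increase.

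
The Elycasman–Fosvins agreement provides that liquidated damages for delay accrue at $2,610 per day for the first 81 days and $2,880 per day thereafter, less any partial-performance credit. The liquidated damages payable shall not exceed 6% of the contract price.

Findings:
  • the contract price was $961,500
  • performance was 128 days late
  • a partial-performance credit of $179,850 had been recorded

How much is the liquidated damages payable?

Liquidated damages: $57,690

First 81 days: 81 × $2,610 = $211,410
Remaining days: (128 − 81) × $2,880 = $135,360
Accrued per-day damages: $211,410 + $135,360 = $346,770
Less partial-performance credit: $346,770 − $179,850 = $166,920
Cap: 6% of $961,500 = $57,690
Cap at $57,690: $166,920 exceeds the cap → $57,690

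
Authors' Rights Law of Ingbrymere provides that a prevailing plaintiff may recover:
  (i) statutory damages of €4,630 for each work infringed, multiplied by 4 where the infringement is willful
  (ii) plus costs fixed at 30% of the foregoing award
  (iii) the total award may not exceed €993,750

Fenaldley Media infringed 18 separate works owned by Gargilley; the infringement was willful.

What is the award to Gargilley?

Statutory damages: 18 × €4,630 = €83,340
Multiplied by 4: 4 × €83,340 = €333,360
Costs: 30% of €333,360 = €100,008
Award plus costs: €333,360 + €100,008 = €433,368
Cap at €993,750: €433,368 is within the cap, no reduction.

€433,368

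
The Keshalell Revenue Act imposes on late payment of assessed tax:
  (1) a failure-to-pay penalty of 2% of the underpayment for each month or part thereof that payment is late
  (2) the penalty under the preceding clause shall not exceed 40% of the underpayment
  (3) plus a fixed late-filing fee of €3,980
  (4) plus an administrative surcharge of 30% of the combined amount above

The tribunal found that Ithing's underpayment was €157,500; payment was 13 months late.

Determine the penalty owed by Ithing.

€58,409

Accrued rate: 2% × 13 = 26%, capped at 40% → 26%
Failure-to-pay penalty: 26% of €157,500 = €40,950
Penalty before surcharge: €40,950 + €3,980 = €44,930
Administrative surcharge: 30% of €44,930 = €13,479
Total penalty: €44,930 + €13,479 = €58,409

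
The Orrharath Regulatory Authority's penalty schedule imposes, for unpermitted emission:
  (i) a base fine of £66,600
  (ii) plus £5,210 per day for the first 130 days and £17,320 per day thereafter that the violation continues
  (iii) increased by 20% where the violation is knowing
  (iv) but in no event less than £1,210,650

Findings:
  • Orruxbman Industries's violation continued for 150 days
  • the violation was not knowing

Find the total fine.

First 130 days: 130 × £5,210 = £677,300
Remaining days: (150 − 130) × £17,320 = £346,400
Per-day component: £677,300 + £346,400 = £1,023,700
Base plus per-day: £66,600 + £1,023,700 = £1,090,300
The violation was not knowing: no 20% increase.
Minimum £1,210,650: £1,090,300 is below the minimum → £1,210,650

£1,210,650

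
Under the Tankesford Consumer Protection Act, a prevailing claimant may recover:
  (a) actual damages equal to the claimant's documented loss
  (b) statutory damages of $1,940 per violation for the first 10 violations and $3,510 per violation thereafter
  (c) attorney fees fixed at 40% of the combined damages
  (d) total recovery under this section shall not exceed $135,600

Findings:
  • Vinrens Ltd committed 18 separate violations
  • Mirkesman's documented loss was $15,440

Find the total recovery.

First 10 violations: 10 × $1,940 = $19,400
Remaining violations: (18 − 10) × $3,510 = $28,080
Statutory damages: $19,400 + $28,080 = $47,480
Combined damages: $15,440 + $47,480 = $62,920
Attorney fees: 40% of $62,920 = $25,168
Total before cap: $62,920 + $25,168 = $88,088
Cap at $135,600: $88,088 is within the cap, no reduction.

$88,088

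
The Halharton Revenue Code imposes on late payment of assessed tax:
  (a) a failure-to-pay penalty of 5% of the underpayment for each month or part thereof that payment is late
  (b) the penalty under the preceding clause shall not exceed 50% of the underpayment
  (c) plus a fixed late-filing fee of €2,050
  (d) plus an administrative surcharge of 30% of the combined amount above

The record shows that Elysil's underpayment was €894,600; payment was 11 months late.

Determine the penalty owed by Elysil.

€584,155

Accrued rate: 5% × 11 = 55%, capped at 50% → 50%
Failure-to-pay penalty: 50% of €894,600 = €447,300
Penalty before surcharge: €447,300 + €2,050 = €449,350
Administrative surcharge: 30% of €449,350 = €134,805
Total penalty: €449,350 + €134,805 = €584,155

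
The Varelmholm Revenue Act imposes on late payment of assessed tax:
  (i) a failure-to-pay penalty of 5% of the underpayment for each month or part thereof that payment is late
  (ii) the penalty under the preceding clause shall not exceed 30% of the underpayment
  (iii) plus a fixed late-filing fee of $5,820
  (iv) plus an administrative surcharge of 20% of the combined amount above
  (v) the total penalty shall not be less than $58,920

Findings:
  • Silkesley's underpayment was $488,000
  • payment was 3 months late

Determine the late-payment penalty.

Accrued rate: 5% × 3 = 15%, capped at 30% → 15%
Failure-to-pay penalty: 15% of $488,000 = $73,200
Penalty before surcharge: $73,200 + $5,820 = $79,020
Administrative surcharge: 20% of $79,020 = $15,804
Total penalty: $79,020 + $15,804 = $94,824
Minimum $58,920: $94,824 meets the minimum, no increase.

Penalty: $94,824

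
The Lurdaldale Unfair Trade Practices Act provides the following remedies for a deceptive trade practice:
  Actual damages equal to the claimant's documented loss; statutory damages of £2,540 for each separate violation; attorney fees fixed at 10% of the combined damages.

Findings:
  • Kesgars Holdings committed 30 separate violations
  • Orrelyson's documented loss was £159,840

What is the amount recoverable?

Statutory damages: 30 × £2,540 = £76,200
Combined damages: £159,840 + £76,200 = £236,040
Attorney fees: 10% of £236,040 = £23,604
Total recovery: £236,040 + £23,604 = £259,644

£259,644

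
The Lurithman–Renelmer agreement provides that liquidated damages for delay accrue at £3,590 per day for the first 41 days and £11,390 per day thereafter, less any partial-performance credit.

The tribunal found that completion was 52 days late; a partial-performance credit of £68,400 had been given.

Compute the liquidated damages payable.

First 41 days: 41 × £3,590 = £147,190
Remaining days: (52 − 41) × £11,390 = £125,290
Accrued per-day damages: £147,190 + £125,290 = £272,480
Less partial-performance credit: £272,480 − £68,400 = £204,080

£204,080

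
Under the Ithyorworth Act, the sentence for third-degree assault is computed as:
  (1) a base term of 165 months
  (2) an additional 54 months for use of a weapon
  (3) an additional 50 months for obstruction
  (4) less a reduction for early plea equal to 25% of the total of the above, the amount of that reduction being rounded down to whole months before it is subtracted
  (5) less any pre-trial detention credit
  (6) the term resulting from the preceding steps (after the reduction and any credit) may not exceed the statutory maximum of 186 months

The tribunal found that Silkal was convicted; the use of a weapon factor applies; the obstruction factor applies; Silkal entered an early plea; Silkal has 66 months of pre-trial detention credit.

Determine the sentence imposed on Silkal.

136 months

Use of a weapon enhancement: +54 months
Obstruction enhancement: +50 months
Adjusted term: 165 months + 54 months + 50 months = 269 months
Early plea reduction: 25% of 269 months = 67 months (rounded down)
After reduction: 269 − 67 = 202 months
Less pre-trial detention credit: 202 months − 66 months = 136 months
Cap at 186 months: 136 months is within the cap, no reduction.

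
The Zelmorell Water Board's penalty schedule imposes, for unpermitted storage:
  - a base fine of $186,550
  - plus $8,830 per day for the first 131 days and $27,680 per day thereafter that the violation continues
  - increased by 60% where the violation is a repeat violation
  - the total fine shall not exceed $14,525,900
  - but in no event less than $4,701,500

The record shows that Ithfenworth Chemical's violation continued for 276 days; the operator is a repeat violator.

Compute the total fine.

First 131 days: 131 × $8,830 = $1,156,730
Remaining days: (276 − 131) × $27,680 = $4,013,600
Per-day component: $1,156,730 + $4,013,600 = $5,170,330
Base plus per-day: $186,550 + $5,170,330 = $5,356,880
Enhancement: 60% of $5,356,880 = $3,214,128
Enhanced fine: $5,356,880 + $3,214,128 = $8,571,008
Cap at $14,525,900: $8,571,008 is within the cap, no reduction.
Minimum $4,701,500: $8,571,008 meets the minimum, no increase.

$8,571,008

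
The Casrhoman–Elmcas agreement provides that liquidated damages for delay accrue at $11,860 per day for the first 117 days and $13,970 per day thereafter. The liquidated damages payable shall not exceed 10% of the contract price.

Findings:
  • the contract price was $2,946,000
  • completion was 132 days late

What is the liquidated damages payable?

$294,600

First 117 days: 117 × $11,860 = $1,387,620
Remaining days: (132 − 117) × $13,970 = $209,550
Accrued per-day damages: $1,387,620 + $209,550 = $1,597,170
Cap: 10% of $2,946,000 = $294,600
Cap at $294,600: $1,597,170 exceeds the cap → $294,600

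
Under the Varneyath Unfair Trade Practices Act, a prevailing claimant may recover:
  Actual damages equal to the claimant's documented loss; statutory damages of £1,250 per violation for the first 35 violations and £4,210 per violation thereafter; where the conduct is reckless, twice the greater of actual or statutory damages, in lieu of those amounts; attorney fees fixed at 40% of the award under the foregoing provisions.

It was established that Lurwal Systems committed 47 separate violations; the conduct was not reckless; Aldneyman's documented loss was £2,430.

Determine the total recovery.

First 35 violations: 35 × £1,250 = £43,750
Remaining violations: (47 − 35) × £4,210 = £50,520
Statutory damages: £43,750 + £50,520 = £94,270
Conduct not reckless: the in-lieu enhancement does not apply.
Actual plus statutory damages: £2,430 + £94,270 = £96,700
Attorney fees: 40% of £96,700 = £38,680
Total recovery: £96,700 + £38,680 = £135,380

£135,380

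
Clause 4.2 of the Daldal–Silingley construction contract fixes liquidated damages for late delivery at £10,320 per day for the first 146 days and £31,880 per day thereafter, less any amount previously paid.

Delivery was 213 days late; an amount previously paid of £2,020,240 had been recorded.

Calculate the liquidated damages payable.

£1,622,440

First 146 days: 146 × £10,320 = £1,506,720
Remaining days: (213 − 146) × £31,880 = £2,135,960
Accrued per-day damages: £1,506,720 + £2,135,960 = £3,642,680
Less amount previously paid: £3,642,680 − £2,020,240 = £1,622,440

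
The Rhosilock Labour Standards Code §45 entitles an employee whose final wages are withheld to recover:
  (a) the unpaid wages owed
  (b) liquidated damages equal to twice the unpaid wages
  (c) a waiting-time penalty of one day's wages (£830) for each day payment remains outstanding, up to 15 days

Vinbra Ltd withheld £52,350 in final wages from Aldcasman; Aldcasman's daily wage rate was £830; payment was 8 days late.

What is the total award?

£163,690

Doubled: 2 × £52,350 = £104,700
Penalty days: min(8, 15) = 8
Waiting-time penalty: 8 × £830 = £6,640
Total award: £52,350 + £104,700 + £6,640 = £163,690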